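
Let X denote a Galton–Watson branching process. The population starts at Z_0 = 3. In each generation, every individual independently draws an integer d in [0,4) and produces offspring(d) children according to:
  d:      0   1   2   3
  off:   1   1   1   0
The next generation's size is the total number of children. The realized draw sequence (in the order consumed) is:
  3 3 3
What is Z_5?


gen 0: Z_0=3, draws=[3, 3, 3], offspring=[0, 0, 0], Z_1=0
gen 1: Z_1=0, draws=[], offspring=[], Z_2=0
gen 2: Z_2=0, draws=[], offspring=[], Z_3=0
gen 3: Z_3=0, draws=[], offspring=[], Z_4=0
gen 4: Z_4=0, draws=[], offspring=[], Z_5=0

0


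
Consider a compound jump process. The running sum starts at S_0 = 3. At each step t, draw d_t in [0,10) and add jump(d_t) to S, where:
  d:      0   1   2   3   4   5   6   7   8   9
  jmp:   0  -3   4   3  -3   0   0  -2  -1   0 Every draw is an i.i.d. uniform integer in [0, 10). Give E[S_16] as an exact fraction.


-1/5

Outcome values over d=0..9: [0, -3, 4, 3, -3, 0, 0, -2, -1, 0]
Σy = -2, Σy² = 48, M = 10
μ = -2/10 = -1/5,  σ² = 48/10 − (-1/5)² = 119/25
E[S_16] = 3 + 16·(-1/5) = -1/5


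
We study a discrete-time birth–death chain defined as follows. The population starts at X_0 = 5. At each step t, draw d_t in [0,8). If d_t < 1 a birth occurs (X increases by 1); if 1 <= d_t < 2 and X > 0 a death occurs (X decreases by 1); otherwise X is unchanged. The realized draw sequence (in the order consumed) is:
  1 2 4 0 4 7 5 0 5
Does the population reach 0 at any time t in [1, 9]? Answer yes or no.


t=0: X=5, d=1 → death, X_1=4
t=1: X=4, d=2 → hold, X_2=4
t=2: X=4, d=4 → hold, X_3=4
t=3: X=4, d=0 → birth, X_4=5
t=4: X=5, d=4 → hold, X_5=5
t=5: X=5, d=7 → hold, X_6=5
t=6: X=5, d=5 → hold, X_7=5
t=7: X=5, d=0 → birth, X_8=6
t=8: X=6, d=5 → hold, X_9=6

no


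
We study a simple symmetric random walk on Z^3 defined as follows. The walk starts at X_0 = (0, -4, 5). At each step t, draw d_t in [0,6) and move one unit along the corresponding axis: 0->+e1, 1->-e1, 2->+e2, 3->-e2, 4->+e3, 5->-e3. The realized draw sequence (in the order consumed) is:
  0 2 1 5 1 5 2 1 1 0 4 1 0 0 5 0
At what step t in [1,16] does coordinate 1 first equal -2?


t=0: X=(0, -4, 5), d=0 → +e1, X_1=(1, -4, 5)
t=1: X=(1, -4, 5), d=2 → +e2, X_2=(1, -3, 5)
t=2: X=(1, -3, 5), d=1 → -e1, X_3=(0, -3, 5)
t=3: X=(0, -3, 5), d=5 → -e3, X_4=(0, -3, 4)
t=4: X=(0, -3, 4), d=1 → -e1, X_5=(-1, -3, 4)
t=5: X=(-1, -3, 4), d=5 → -e3, X_6=(-1, -3, 3)
t=6: X=(-1, -3, 3), d=2 → +e2, X_7=(-1, -2, 3)
t=7: X=(-1, -2, 3), d=1 → -e1, X_8=(-2, -2, 3)
t=8: X=(-2, -2, 3), d=1 → -e1, X_9=(-3, -2, 3)
t=9: X=(-3, -2, 3), d=0 → +e1, X_10=(-2, -2, 3)
t=10: X=(-2, -2, 3), d=4 → +e3, X_11=(-2, -2, 4)
t=11: X=(-2, -2, 4), d=1 → -e1, X_12=(-3, -2, 4)
t=12: X=(-3, -2, 4), d=0 → +e1, X_13=(-2, -2, 4)
t=13: X=(-2, -2, 4), d=0 → +e1, X_14=(-1, -2, 4)
t=14: X=(-1, -2, 4), d=5 → -e3, X_15=(-1, -2, 3)
t=15: X=(-1, -2, 3), d=0 → +e1, X_16=(0, -2, 3)

8


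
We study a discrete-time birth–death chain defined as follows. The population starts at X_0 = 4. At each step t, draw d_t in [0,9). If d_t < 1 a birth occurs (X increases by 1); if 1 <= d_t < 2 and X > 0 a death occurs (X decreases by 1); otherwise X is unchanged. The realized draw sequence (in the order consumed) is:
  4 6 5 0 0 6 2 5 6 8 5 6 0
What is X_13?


7

t=0: X=4, d=4 → hold, X_1=4
t=1: X=4, d=6 → hold, X_2=4
t=2: X=4, d=5 → hold, X_3=4
t=3: X=4, d=0 → birth, X_4=5
t=4: X=5, d=0 → birth, X_5=6
t=5: X=6, d=6 → hold, X_6=6
t=6: X=6, d=2 → hold, X_7=6
t=7: X=6, d=5 → hold, X_8=6
t=8: X=6, d=6 → hold, X_9=6
t=9: X=6, d=8 → hold, X_10=6
t=10: X=6, d=5 → hold, X_11=6
t=11: X=6, d=6 → hold, X_12=6
t=12: X=6, d=0 → birth, X_13=7


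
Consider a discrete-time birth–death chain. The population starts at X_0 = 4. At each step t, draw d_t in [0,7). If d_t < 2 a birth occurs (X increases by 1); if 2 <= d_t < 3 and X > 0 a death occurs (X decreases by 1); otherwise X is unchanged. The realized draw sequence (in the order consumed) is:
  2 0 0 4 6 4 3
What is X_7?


t=0: X=4, d=2 → death, X_1=3
t=1: X=3, d=0 → birth, X_2=4
t=2: X=4, d=0 → birth, X_3=5
t=3: X=5, d=4 → hold, X_4=5
t=4: X=5, d=6 → hold, X_5=5
t=5: X=5, d=4 → hold, X_6=5
t=6: X=5, d=3 → hold, X_7=5

5


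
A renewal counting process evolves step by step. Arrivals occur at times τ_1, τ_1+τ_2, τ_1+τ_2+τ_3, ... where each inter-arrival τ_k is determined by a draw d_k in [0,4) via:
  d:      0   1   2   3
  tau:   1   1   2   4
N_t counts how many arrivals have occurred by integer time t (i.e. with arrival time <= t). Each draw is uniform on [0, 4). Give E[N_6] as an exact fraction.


Inter-arrival values over d=0..3: [1, 1, 2, 4]
Each d has probability 1/4, so the pmf of τ is: f(1) = 1/2, f(2) = 1/4, f(4) = 1/4
Renewal equation for m(n) = E[N_n]: condition on τ_1 = k (if k <= n, one arrival plus a fresh copy on the remaining n−k steps): m(n) = F(n) + Σ_{k<=n} f(k)·m(n−k), where F(n) = P(τ <= n) and m(0) = 0
m(1) = F(1) = 1/2
m(2) = F(2) + f(1)·m(1) = 3/4 + 1/2·1/2 = 1
m(3) = F(3) + f(1)·m(2) + f(2)·m(1) = 3/4 + 1/2·1 + 1/4·1/2 = 11/8
m(4) = F(4) + f(1)·m(3) + f(2)·m(2) = 1 + 1/2·11/8 + 1/4·1 = 31/16
m(5) = F(5) + f(1)·m(4) + f(2)·m(3) + f(4)·m(1) = 1 + 1/2·31/16 + 1/4·11/8 + 1/4·1/2 = 39/16
m(6) = F(6) + f(1)·m(5) + f(2)·m(4) + f(4)·m(2) = 1 + 1/2·39/16 + 1/4·31/16 + 1/4·1 = 189/64
E[N_6] = m(6) = 189/64

189/64


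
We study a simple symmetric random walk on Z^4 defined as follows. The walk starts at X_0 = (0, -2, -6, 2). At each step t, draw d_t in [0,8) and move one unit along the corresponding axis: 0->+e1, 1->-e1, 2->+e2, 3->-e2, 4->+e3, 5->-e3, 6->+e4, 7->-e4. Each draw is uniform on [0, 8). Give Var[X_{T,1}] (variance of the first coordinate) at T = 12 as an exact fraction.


3

Outcome values over d=0..7: [1, -1, 0, 0, 0, 0, 0, 0]
Σy = 0, Σy² = 2, M = 8
μ = 0/8 = 0,  σ² = 2/8 − (0)² = 1/4
Independent increments: Var[X_12] = 12·σ² = 12·(1/4) = 3


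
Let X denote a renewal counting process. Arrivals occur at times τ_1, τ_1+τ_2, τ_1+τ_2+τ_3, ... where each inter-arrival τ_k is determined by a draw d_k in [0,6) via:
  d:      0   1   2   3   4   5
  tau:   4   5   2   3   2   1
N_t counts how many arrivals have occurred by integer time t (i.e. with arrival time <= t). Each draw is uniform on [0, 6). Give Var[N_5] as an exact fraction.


Inter-arrival values over d=0..5: [4, 5, 2, 3, 2, 1]
Each d has probability 1/6, so the pmf of τ is: f(1) = 1/6, f(2) = 1/3, f(3) = 1/6, f(4) = 1/6, f(5) = 1/6
Let p_n(j) = P(N_n = j), with p_0 = [1]. Condition on τ_1: p_n(0) = P(τ > n), and for j >= 1, p_n(j) = Σ_{k<=n} f(k)·p_{n−k}(j−1)
p_1 = [5/6, 1/6]  (j = 0..1)
p_2 = [1/2, 17/36, 1/36]  (j = 0..2)
p_3 = [1/3, 19/36, 29/216, 1/216]  (j = 0..3)
p_4 = [1/6, 19/36, 59/216, 41/1296, 1/1296]  (j = 0..4)
p_5 = [0, 19/36, 10/27, 41/432, 53/7776, 1/7776]  (j = 0..5)
E[N_5] = Σ j·p_5(j) = 12295/7776;  E[N_5²] = Σ j²·p_5(j) = 857/288
Var[N_5] = 857/288 − (12295/7776)² = 28761839/60466176

28761839/60466176


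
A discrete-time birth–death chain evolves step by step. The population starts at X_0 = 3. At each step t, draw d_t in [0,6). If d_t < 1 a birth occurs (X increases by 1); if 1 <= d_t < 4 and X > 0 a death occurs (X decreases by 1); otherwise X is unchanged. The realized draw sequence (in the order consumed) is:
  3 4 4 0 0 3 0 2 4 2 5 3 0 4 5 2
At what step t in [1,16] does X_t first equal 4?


5

t=0: X=3, d=3 → death, X_1=2
t=1: X=2, d=4 → hold, X_2=2
t=2: X=2, d=4 → hold, X_3=2
t=3: X=2, d=0 → birth, X_4=3
t=4: X=3, d=0 → birth, X_5=4
t=5: X=4, d=3 → death, X_6=3
t=6: X=3, d=0 → birth, X_7=4
t=7: X=4, d=2 → death, X_8=3
t=8: X=3, d=4 → hold, X_9=3
t=9: X=3, d=2 → death, X_10=2
t=10: X=2, d=5 → hold, X_11=2
t=11: X=2, d=3 → death, X_12=1
t=12: X=1, d=0 → birth, X_13=2
t=13: X=2, d=4 → hold, X_14=2
t=14: X=2, d=5 → hold, X_15=2
t=15: X=2, d=2 → death, X_16=1


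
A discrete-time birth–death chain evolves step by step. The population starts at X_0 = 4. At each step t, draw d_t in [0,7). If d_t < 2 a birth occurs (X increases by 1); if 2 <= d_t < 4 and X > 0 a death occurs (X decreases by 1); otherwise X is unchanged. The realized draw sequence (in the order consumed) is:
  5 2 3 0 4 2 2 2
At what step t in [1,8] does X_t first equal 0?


t=0: X=4, d=5 → hold, X_1=4
t=1: X=4, d=2 → death, X_2=3
t=2: X=3, d=3 → death, X_3=2
t=3: X=2, d=0 → birth, X_4=3
t=4: X=3, d=4 → hold, X_5=3
t=5: X=3, d=2 → death, X_6=2
t=6: X=2, d=2 → death, X_7=1
t=7: X=1, d=2 → death, X_8=0

8


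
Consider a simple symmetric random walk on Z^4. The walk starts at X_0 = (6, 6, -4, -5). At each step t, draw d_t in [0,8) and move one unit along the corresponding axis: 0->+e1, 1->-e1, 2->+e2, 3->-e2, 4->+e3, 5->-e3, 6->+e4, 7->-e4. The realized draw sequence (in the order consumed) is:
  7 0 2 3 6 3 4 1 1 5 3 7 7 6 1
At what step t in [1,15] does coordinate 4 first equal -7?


t=0: X=(6, 6, -4, -5), d=7 → -e4, X_1=(6, 6, -4, -6)
t=1: X=(6, 6, -4, -6), d=0 → +e1, X_2=(7, 6, -4, -6)
t=2: X=(7, 6, -4, -6), d=2 → +e2, X_3=(7, 7, -4, -6)
t=3: X=(7, 7, -4, -6), d=3 → -e2, X_4=(7, 6, -4, -6)
t=4: X=(7, 6, -4, -6), d=6 → +e4, X_5=(7, 6, -4, -5)
t=5: X=(7, 6, -4, -5), d=3 → -e2, X_6=(7, 5, -4, -5)
t=6: X=(7, 5, -4, -5), d=4 → +e3, X_7=(7, 5, -3, -5)
t=7: X=(7, 5, -3, -5), d=1 → -e1, X_8=(6, 5, -3, -5)
t=8: X=(6, 5, -3, -5), d=1 → -e1, X_9=(5, 5, -3, -5)
t=9: X=(5, 5, -3, -5), d=5 → -e3, X_10=(5, 5, -4, -5)
t=10: X=(5, 5, -4, -5), d=3 → -e2, X_11=(5, 4, -4, -5)
t=11: X=(5, 4, -4, -5), d=7 → -e4, X_12=(5, 4, -4, -6)
t=12: X=(5, 4, -4, -6), d=7 → -e4, X_13=(5, 4, -4, -7)
t=13: X=(5, 4, -4, -7), d=6 → +e4, X_14=(5, 4, -4, -6)
t=14: X=(5, 4, -4, -6), d=1 → -e1, X_15=(4, 4, -4, -6)

13


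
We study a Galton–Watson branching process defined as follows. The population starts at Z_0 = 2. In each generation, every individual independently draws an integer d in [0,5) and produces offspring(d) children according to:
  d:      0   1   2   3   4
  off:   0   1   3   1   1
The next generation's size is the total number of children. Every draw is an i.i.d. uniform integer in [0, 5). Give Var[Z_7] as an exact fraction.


Outcome values over d=0..4: [0, 1, 3, 1, 1]
Σy = 6, Σy² = 12, M = 5
μ = 6/5 = 6/5,  σ² = 12/5 − (6/5)² = 24/25
V_0 = 0, E_0 = 2
V_1 = 24/25·E_0 + (6/5)²·V_0 = 48/25;  E_1 = 12/5
V_2 = 24/25·E_1 + (6/5)²·V_1 = 3168/625;  E_2 = 72/25
V_3 = 24/25·E_2 + (6/5)²·V_2 = 157248/15625;  E_3 = 432/125
V_4 = 24/25·E_3 + (6/5)²·V_3 = 6956928/390625;  E_4 = 2592/625
V_5 = 24/25·E_4 + (6/5)²·V_4 = 289329408/9765625;  E_5 = 15552/3125
V_6 = 24/25·E_5 + (6/5)²·V_5 = 11582258688/244140625;  E_6 = 93312/15625
V_7 = 24/25·E_6 + (6/5)²·V_6 = 451953312768/6103515625;  E_7 = 559872/78125

451953312768/6103515625


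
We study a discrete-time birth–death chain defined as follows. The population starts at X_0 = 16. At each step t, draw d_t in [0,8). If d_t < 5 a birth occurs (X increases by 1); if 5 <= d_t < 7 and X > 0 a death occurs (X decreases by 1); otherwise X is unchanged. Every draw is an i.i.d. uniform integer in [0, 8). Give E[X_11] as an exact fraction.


X can drop by at most 1 per step and X_0 = 16 > T = 11, so X_t >= 16 − t >= 5 > 0 for every t <= 11: the floor at 0 (the 'and X > 0' condition) never binds. Hence X_11 = X_0 + Σ_{t<11} Y_t with i.i.d. increments Y_t = y(d_t) ∈ {+1, −1, 0}.
Outcome values over d=0..7: [1, 1, 1, 1, 1, -1, -1, 0]
Σy = 3, Σy² = 7, M = 8
μ = 3/8 = 3/8,  σ² = 7/8 − (3/8)² = 47/64
E[X_11] = 16 + 11·(3/8) = 161/8

161/8


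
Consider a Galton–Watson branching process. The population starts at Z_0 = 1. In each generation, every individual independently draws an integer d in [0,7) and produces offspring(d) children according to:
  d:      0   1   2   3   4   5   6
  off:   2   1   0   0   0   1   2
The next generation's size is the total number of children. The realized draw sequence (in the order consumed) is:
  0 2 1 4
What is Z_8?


gen 0: Z_0=1, draws=[0], offspring=[2], Z_1=2
gen 1: Z_1=2, draws=[2, 1], offspring=[0, 1], Z_2=1
gen 2: Z_2=1, draws=[4], offspring=[0], Z_3=0
gen 3: Z_3=0, draws=[], offspring=[], Z_4=0
gen 4: Z_4=0, draws=[], offspring=[], Z_5=0
gen 5: Z_5=0, draws=[], offspring=[], Z_6=0
gen 6: Z_6=0, draws=[], offspring=[], Z_7=0
gen 7: Z_7=0, draws=[], offspring=[], Z_8=0

0


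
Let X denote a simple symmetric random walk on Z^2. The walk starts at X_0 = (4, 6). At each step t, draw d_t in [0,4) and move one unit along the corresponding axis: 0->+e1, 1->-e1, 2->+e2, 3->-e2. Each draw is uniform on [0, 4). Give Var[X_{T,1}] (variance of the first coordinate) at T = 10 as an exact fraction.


5

Outcome values over d=0..3: [1, -1, 0, 0]
Σy = 0, Σy² = 2, M = 4
μ = 0/4 = 0,  σ² = 2/4 − (0)² = 1/2
Independent increments: Var[X_10] = 10·σ² = 10·(1/2) = 5


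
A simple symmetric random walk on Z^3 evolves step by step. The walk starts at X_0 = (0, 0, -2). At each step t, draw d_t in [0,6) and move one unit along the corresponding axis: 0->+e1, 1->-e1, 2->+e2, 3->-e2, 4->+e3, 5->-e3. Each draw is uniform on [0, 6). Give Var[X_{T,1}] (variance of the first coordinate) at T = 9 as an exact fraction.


Outcome values over d=0..5: [1, -1, 0, 0, 0, 0]
Σy = 0, Σy² = 2, M = 6
μ = 0/6 = 0,  σ² = 2/6 − (0)² = 1/3
Independent increments: Var[X_9] = 9·σ² = 9·(1/3) = 3

3


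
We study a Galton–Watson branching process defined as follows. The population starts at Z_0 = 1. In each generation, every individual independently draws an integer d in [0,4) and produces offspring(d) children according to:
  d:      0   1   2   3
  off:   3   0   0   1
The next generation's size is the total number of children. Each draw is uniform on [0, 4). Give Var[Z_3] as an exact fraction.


9/2

Outcome values over d=0..3: [3, 0, 0, 1]
Σy = 4, Σy² = 10, M = 4
μ = 4/4 = 1,  σ² = 10/4 − (1)² = 3/2
V_0 = 0, E_0 = 1
V_1 = 3/2·E_0 + (1)²·V_0 = 3/2;  E_1 = 1
V_2 = 3/2·E_1 + (1)²·V_1 = 3;  E_2 = 1
V_3 = 3/2·E_2 + (1)²·V_2 = 9/2;  E_3 = 1


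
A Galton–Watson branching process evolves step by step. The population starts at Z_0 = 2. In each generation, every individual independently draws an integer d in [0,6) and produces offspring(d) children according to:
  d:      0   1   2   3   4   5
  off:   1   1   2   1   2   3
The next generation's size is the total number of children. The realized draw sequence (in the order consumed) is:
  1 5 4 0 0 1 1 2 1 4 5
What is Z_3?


9

gen 0: Z_0=2, draws=[1, 5], offspring=[1, 3], Z_1=4
gen 1: Z_1=4, draws=[4, 0, 0, 1], offspring=[2, 1, 1, 1], Z_2=5
gen 2: Z_2=5, draws=[1, 2, 1, 4, 5], offspring=[1, 2, 1, 2, 3], Z_3=9


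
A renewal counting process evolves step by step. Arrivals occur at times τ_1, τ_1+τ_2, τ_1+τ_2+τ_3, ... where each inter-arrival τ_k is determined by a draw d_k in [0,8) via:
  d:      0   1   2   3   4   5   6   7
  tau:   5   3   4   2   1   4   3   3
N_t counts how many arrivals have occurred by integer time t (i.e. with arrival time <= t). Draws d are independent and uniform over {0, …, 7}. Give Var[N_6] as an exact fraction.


28595711775/68719476736

Inter-arrival values over d=0..7: [5, 3, 4, 2, 1, 4, 3, 3]
Each d has probability 1/8, so the pmf of τ is: f(1) = 1/8, f(2) = 1/8, f(3) = 3/8, f(4) = 1/4, f(5) = 1/8
Let p_n(j) = P(N_n = j), with p_0 = [1]. Condition on τ_1: p_n(0) = P(τ > n), and for j >= 1, p_n(j) = Σ_{k<=n} f(k)·p_{n−k}(j−1)
p_1 = [7/8, 1/8]  (j = 0..1)
p_2 = [3/4, 15/64, 1/64]  (j = 0..2)
p_3 = [3/8, 37/64, 23/512, 1/512]  (j = 0..3)
p_4 = [1/8, 23/32, 19/128, 31/4096, 1/4096]  (j = 0..4)
p_5 = [0, 11/16, 9/32, 123/4096, 39/32768, 1/32768]  (j = 0..5)
p_6 = [0, 29/64, 239/512, 305/4096, 89/16384, 47/262144, 1/262144]  (j = 0..6)
E[N_6] = Σ j·p_6(j) = 428017/262144;  E[N_6²] = Σ j²·p_6(j) = 807931/262144
Var[N_6] = 807931/262144 − (428017/262144)² = 28595711775/68719476736


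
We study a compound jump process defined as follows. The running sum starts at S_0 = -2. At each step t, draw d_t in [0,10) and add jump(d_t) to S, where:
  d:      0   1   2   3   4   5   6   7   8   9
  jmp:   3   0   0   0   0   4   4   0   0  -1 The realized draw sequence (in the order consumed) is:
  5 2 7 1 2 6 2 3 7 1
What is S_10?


t=0: S=-2, d=5, jump=4, S_1=2
t=1: S=2, d=2, jump=0, S_2=2
t=2: S=2, d=7, jump=0, S_3=2
t=3: S=2, d=1, jump=0, S_4=2
t=4: S=2, d=2, jump=0, S_5=2
t=5: S=2, d=6, jump=4, S_6=6
t=6: S=6, d=2, jump=0, S_7=6
t=7: S=6, d=3, jump=0, S_8=6
t=8: S=6, d=7, jump=0, S_9=6
t=9: S=6, d=1, jump=0, S_10=6

6


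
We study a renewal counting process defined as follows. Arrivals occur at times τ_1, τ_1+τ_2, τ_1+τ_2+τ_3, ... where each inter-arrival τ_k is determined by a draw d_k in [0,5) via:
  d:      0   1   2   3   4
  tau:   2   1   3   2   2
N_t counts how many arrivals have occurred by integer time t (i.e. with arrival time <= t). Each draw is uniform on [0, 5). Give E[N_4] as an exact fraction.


Inter-arrival values over d=0..4: [2, 1, 3, 2, 2]
Each d has probability 1/5, so the pmf of τ is: f(1) = 1/5, f(2) = 3/5, f(3) = 1/5
Renewal equation for m(n) = E[N_n]: condition on τ_1 = k (if k <= n, one arrival plus a fresh copy on the remaining n−k steps): m(n) = F(n) + Σ_{k<=n} f(k)·m(n−k), where F(n) = P(τ <= n) and m(0) = 0
m(1) = F(1) = 1/5
m(2) = F(2) + f(1)·m(1) = 4/5 + 1/5·1/5 = 21/25
m(3) = F(3) + f(1)·m(2) + f(2)·m(1) = 1 + 1/5·21/25 + 3/5·1/5 = 161/125
m(4) = F(4) + f(1)·m(3) + f(2)·m(2) + f(3)·m(1) = 1 + 1/5·161/125 + 3/5·21/25 + 1/5·1/5 = 1126/625
E[N_4] = m(4) = 1126/625

1126/625


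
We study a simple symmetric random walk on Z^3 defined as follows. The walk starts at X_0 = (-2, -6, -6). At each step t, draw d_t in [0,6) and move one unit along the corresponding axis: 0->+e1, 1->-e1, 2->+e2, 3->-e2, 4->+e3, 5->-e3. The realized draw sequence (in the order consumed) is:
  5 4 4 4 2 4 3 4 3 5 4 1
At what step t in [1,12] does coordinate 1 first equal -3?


12

t=0: X=(-2, -6, -6), d=5 → -e3, X_1=(-2, -6, -7)
t=1: X=(-2, -6, -7), d=4 → +e3, X_2=(-2, -6, -6)
t=2: X=(-2, -6, -6), d=4 → +e3, X_3=(-2, -6, -5)
t=3: X=(-2, -6, -5), d=4 → +e3, X_4=(-2, -6, -4)
t=4: X=(-2, -6, -4), d=2 → +e2, X_5=(-2, -5, -4)
t=5: X=(-2, -5, -4), d=4 → +e3, X_6=(-2, -5, -3)
t=6: X=(-2, -5, -3), d=3 → -e2, X_7=(-2, -6, -3)
t=7: X=(-2, -6, -3), d=4 → +e3, X_8=(-2, -6, -2)
t=8: X=(-2, -6, -2), d=3 → -e2, X_9=(-2, -7, -2)
t=9: X=(-2, -7, -2), d=5 → -e3, X_10=(-2, -7, -3)
t=10: X=(-2, -7, -3), d=4 → +e3, X_11=(-2, -7, -2)
t=11: X=(-2, -7, -2), d=1 → -e1, X_12=(-3, -7, -2)


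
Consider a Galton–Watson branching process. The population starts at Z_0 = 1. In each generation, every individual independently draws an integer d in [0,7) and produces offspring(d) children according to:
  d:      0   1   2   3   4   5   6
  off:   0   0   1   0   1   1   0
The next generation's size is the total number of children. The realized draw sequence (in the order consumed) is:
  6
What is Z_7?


0

gen 0: Z_0=1, draws=[6], offspring=[0], Z_1=0
gen 1: Z_1=0, draws=[], offspring=[], Z_2=0
gen 2: Z_2=0, draws=[], offspring=[], Z_3=0
gen 3: Z_3=0, draws=[], offspring=[], Z_4=0
gen 4: Z_4=0, draws=[], offspring=[], Z_5=0
gen 5: Z_5=0, draws=[], offspring=[], Z_6=0
gen 6: Z_6=0, draws=[], offspring=[], Z_7=0


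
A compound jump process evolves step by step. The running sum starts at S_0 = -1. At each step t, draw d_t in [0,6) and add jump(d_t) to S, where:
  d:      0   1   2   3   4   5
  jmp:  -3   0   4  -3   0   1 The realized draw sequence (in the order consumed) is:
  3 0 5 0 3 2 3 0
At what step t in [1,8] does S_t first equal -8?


6

t=0: S=-1, d=3, jump=-3, S_1=-4
t=1: S=-4, d=0, jump=-3, S_2=-7
t=2: S=-7, d=5, jump=1, S_3=-6
t=3: S=-6, d=0, jump=-3, S_4=-9
t=4: S=-9, d=3, jump=-3, S_5=-12
t=5: S=-12, d=2, jump=4, S_6=-8
t=6: S=-8, d=3, jump=-3, S_7=-11
t=7: S=-11, d=0, jump=-3, S_8=-14


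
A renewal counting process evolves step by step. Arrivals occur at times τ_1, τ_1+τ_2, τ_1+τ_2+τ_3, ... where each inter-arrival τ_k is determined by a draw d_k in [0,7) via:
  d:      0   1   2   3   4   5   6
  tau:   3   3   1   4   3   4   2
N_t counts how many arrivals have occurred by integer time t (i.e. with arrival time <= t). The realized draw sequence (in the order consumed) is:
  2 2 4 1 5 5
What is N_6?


3

draw d_1=2: τ_1=1, arrival time A_1=1
draw d_2=2: τ_2=1, arrival time A_2=2
draw d_3=4: τ_3=3, arrival time A_3=5
draw d_4=1: τ_4=3, arrival time A_4=8
draw d_5=5: τ_5=4, arrival time A_5=12
draw d_6=5: τ_6=4, arrival time A_6=16
N_t over t=0..6: 0:0 1:1 2:2 3:2 4:2 5:3 6:3


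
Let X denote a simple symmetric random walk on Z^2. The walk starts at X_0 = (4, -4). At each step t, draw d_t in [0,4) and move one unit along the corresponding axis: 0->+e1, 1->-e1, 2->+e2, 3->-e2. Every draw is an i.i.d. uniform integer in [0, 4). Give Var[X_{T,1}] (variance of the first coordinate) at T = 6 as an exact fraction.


3

Outcome values over d=0..3: [1, -1, 0, 0]
Σy = 0, Σy² = 2, M = 4
μ = 0/4 = 0,  σ² = 2/4 − (0)² = 1/2
Independent increments: Var[X_6] = 6·σ² = 6·(1/2) = 3


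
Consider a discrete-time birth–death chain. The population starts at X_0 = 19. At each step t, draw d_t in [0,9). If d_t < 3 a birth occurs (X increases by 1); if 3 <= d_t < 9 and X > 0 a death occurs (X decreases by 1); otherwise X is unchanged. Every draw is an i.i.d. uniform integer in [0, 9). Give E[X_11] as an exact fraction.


X can drop by at most 1 per step and X_0 = 19 > T = 11, so X_t >= 19 − t >= 8 > 0 for every t <= 11: the floor at 0 (the 'and X > 0' condition) never binds. Hence X_11 = X_0 + Σ_{t<11} Y_t with i.i.d. increments Y_t = y(d_t) ∈ {+1, −1, 0}.
Outcome values over d=0..8: [1, 1, 1, -1, -1, -1, -1, -1, -1]
Σy = -3, Σy² = 9, M = 9
μ = -3/9 = -1/3,  σ² = 9/9 − (-1/3)² = 8/9
E[X_11] = 19 + 11·(-1/3) = 46/3

46/3


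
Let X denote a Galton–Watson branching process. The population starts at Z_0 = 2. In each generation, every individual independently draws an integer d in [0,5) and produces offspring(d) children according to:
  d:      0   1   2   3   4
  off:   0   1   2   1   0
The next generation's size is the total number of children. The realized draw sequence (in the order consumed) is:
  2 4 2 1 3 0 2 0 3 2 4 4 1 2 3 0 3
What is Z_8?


gen 0: Z_0=2, draws=[2, 4], offspring=[2, 0], Z_1=2
gen 1: Z_1=2, draws=[2, 1], offspring=[2, 1], Z_2=3
gen 2: Z_2=3, draws=[3, 0, 2], offspring=[1, 0, 2], Z_3=3
gen 3: Z_3=3, draws=[0, 3, 2], offspring=[0, 1, 2], Z_4=3
gen 4: Z_4=3, draws=[4, 4, 1], offspring=[0, 0, 1], Z_5=1
gen 5: Z_5=1, draws=[2], offspring=[2], Z_6=2
gen 6: Z_6=2, draws=[3, 0], offspring=[1, 0], Z_7=1
gen 7: Z_7=1, draws=[3], offspring=[1], Z_8=1

1


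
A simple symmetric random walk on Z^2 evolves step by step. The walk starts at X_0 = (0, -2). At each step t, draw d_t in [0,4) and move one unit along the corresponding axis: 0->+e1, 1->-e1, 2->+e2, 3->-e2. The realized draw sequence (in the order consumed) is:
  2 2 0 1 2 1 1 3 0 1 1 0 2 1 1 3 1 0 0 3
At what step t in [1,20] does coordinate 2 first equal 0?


2

t=0: X=(0, -2), d=2 → +e2, X_1=(0, -1)
t=1: X=(0, -1), d=2 → +e2, X_2=(0, 0)
t=2: X=(0, 0), d=0 → +e1, X_3=(1, 0)
t=3: X=(1, 0), d=1 → -e1, X_4=(0, 0)
t=4: X=(0, 0), d=2 → +e2, X_5=(0, 1)
t=5: X=(0, 1), d=1 → -e1, X_6=(-1, 1)
t=6: X=(-1, 1), d=1 → -e1, X_7=(-2, 1)
t=7: X=(-2, 1), d=3 → -e2, X_8=(-2, 0)
t=8: X=(-2, 0), d=0 → +e1, X_9=(-1, 0)
t=9: X=(-1, 0), d=1 → -e1, X_10=(-2, 0)
t=10: X=(-2, 0), d=1 → -e1, X_11=(-3, 0)
t=11: X=(-3, 0), d=0 → +e1, X_12=(-2, 0)
t=12: X=(-2, 0), d=2 → +e2, X_13=(-2, 1)
t=13: X=(-2, 1), d=1 → -e1, X_14=(-3, 1)
t=14: X=(-3, 1), d=1 → -e1, X_15=(-4, 1)
t=15: X=(-4, 1), d=3 → -e2, X_16=(-4, 0)
t=16: X=(-4, 0), d=1 → -e1, X_17=(-5, 0)
t=17: X=(-5, 0), d=0 → +e1, X_18=(-4, 0)
t=18: X=(-4, 0), d=0 → +e1, X_19=(-3, 0)
t=19: X=(-3, 0), d=3 → -e2, X_20=(-3, -1)


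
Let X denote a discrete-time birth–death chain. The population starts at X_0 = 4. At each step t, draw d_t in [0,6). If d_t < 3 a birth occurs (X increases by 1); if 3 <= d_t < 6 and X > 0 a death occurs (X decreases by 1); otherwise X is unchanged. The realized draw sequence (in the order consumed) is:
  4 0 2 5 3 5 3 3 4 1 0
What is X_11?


t=0: X=4, d=4 → death, X_1=3
t=1: X=3, d=0 → birth, X_2=4
t=2: X=4, d=2 → birth, X_3=5
t=3: X=5, d=5 → death, X_4=4
t=4: X=4, d=3 → death, X_5=3
t=5: X=3, d=5 → death, X_6=2
t=6: X=2, d=3 → death, X_7=1
t=7: X=1, d=3 → death, X_8=0
t=8: X=0, d=4 → hold, X_9=0
t=9: X=0, d=1 → birth, X_10=1
t=10: X=1, d=0 → birth, X_11=2

2


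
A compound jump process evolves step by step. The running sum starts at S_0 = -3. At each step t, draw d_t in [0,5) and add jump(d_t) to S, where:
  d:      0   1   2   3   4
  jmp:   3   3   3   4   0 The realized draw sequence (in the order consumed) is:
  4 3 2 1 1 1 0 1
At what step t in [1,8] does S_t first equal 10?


5

t=0: S=-3, d=4, jump=0, S_1=-3
t=1: S=-3, d=3, jump=4, S_2=1
t=2: S=1, d=2, jump=3, S_3=4
t=3: S=4, d=1, jump=3, S_4=7
t=4: S=7, d=1, jump=3, S_5=10
t=5: S=10, d=1, jump=3, S_6=13
t=6: S=13, d=0, jump=3, S_7=16
t=7: S=16, d=1, jump=3, S_8=19


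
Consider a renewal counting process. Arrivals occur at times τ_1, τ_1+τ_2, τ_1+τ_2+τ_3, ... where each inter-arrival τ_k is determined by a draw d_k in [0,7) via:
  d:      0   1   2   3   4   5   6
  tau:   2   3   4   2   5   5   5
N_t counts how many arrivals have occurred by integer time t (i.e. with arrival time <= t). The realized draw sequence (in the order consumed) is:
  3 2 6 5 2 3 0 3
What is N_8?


draw d_1=3: τ_1=2, arrival time A_1=2
draw d_2=2: τ_2=4, arrival time A_2=6
draw d_3=6: τ_3=5, arrival time A_3=11
draw d_4=5: τ_4=5, arrival time A_4=16
draw d_5=2: τ_5=4, arrival time A_5=20
draw d_6=3: τ_6=2, arrival time A_6=22
draw d_7=0: τ_7=2, arrival time A_7=24
draw d_8=3: τ_8=2, arrival time A_8=26
N_t over t=0..8: 0:0 1:0 2:1 3:1 4:1 5:1 6:2 7:2 8:2

2


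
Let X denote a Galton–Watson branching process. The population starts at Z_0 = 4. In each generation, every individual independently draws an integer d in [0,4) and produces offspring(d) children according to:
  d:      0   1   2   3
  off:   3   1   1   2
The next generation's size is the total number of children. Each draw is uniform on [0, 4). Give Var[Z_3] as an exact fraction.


50127/1024

Outcome values over d=0..3: [3, 1, 1, 2]
Σy = 7, Σy² = 15, M = 4
μ = 7/4 = 7/4,  σ² = 15/4 − (7/4)² = 11/16
V_0 = 0, E_0 = 4
V_1 = 11/16·E_0 + (7/4)²·V_0 = 11/4;  E_1 = 7
V_2 = 11/16·E_1 + (7/4)²·V_1 = 847/64;  E_2 = 49/4
V_3 = 11/16·E_2 + (7/4)²·V_2 = 50127/1024;  E_3 = 343/16


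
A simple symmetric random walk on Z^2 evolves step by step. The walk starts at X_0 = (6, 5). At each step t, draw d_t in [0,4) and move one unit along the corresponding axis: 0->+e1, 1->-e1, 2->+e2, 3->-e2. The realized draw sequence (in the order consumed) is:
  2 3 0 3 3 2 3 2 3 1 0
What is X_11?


t=0: X=(6, 5), d=2 → +e2, X_1=(6, 6)
t=1: X=(6, 6), d=3 → -e2, X_2=(6, 5)
t=2: X=(6, 5), d=0 → +e1, X_3=(7, 5)
t=3: X=(7, 5), d=3 → -e2, X_4=(7, 4)
t=4: X=(7, 4), d=3 → -e2, X_5=(7, 3)
t=5: X=(7, 3), d=2 → +e2, X_6=(7, 4)
t=6: X=(7, 4), d=3 → -e2, X_7=(7, 3)
t=7: X=(7, 3), d=2 → +e2, X_8=(7, 4)
t=8: X=(7, 4), d=3 → -e2, X_9=(7, 3)
t=9: X=(7, 3), d=1 → -e1, X_10=(6, 3)
t=10: X=(6, 3), d=0 → +e1, X_11=(7, 3)

(7, 3)


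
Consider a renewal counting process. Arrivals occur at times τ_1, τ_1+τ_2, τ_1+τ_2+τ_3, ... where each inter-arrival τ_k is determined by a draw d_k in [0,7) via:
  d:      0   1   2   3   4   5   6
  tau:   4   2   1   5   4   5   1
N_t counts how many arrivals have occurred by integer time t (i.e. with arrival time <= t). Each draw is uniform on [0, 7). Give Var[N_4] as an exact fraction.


Inter-arrival values over d=0..6: [4, 2, 1, 5, 4, 5, 1]
Each d has probability 1/7, so the pmf of τ is: f(1) = 2/7, f(2) = 1/7, f(4) = 2/7, f(5) = 2/7
Let p_n(j) = P(N_n = j), with p_0 = [1]. Condition on τ_1: p_n(0) = P(τ > n), and for j >= 1, p_n(j) = Σ_{k<=n} f(k)·p_{n−k}(j−1)
p_1 = [5/7, 2/7]  (j = 0..1)
p_2 = [4/7, 17/49, 4/49]  (j = 0..2)
p_3 = [4/7, 13/49, 48/343, 8/343]  (j = 0..3)
p_4 = [2/7, 26/49, 43/343, 124/2401, 16/2401]  (j = 0..4)
E[N_4] = Σ j·p_4(j) = 2312/2401;  E[N_4²] = Σ j²·p_4(j) = 550/343
Var[N_4] = 550/343 − (2312/2401)² = 3898506/5764801

3898506/5764801


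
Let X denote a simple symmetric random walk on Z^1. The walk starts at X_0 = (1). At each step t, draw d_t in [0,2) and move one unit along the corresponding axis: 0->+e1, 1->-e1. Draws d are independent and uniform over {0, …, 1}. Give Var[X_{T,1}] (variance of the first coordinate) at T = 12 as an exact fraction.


12

Outcome values over d=0..1: [1, -1]
Σy = 0, Σy² = 2, M = 2
μ = 0/2 = 0,  σ² = 2/2 − (0)² = 1
Independent increments: Var[X_12] = 12·σ² = 12·(1) = 12


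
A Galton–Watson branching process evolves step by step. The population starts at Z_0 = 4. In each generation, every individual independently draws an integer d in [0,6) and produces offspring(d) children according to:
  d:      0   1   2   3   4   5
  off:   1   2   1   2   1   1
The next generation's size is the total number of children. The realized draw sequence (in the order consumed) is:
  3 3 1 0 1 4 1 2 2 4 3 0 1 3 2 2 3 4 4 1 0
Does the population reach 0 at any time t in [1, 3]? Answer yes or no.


gen 0: Z_0=4, draws=[3, 3, 1, 0], offspring=[2, 2, 2, 1], Z_1=7
gen 1: Z_1=7, draws=[1, 4, 1, 2, 2, 4, 3], offspring=[2, 1, 2, 1, 1, 1, 2], Z_2=10
gen 2: Z_2=10, draws=[0, 1, 3, 2, 2, 3, 4, 4, 1, 0], offspring=[1, 2, 2, 1, 1, 2, 1, 1, 2, 1], Z_3=14

no


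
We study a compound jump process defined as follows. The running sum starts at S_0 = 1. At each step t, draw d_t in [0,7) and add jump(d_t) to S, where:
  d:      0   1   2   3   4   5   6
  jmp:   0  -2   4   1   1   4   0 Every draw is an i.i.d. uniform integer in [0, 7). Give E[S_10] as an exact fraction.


87/7

Outcome values over d=0..6: [0, -2, 4, 1, 1, 4, 0]
Σy = 8, Σy² = 38, M = 7
μ = 8/7 = 8/7,  σ² = 38/7 − (8/7)² = 202/49
E[S_10] = 1 + 10·(8/7) = 87/7


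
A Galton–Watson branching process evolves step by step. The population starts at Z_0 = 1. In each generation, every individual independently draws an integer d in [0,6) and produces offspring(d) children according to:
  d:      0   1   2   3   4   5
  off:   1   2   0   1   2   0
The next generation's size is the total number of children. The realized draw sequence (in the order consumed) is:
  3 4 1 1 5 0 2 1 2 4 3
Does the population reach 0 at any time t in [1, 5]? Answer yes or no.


gen 0: Z_0=1, draws=[3], offspring=[1], Z_1=1
gen 1: Z_1=1, draws=[4], offspring=[2], Z_2=2
gen 2: Z_2=2, draws=[1, 1], offspring=[2, 2], Z_3=4
gen 3: Z_3=4, draws=[5, 0, 2, 1], offspring=[0, 1, 0, 2], Z_4=3
gen 4: Z_4=3, draws=[2, 4, 3], offspring=[0, 2, 1], Z_5=3

no


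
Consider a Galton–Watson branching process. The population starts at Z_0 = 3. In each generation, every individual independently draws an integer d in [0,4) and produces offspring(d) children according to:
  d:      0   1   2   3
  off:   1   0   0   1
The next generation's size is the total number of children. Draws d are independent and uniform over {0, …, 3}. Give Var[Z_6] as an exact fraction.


189/4096

Outcome values over d=0..3: [1, 0, 0, 1]
Σy = 2, Σy² = 2, M = 4
μ = 2/4 = 1/2,  σ² = 2/4 − (1/2)² = 1/4
V_0 = 0, E_0 = 3
V_1 = 1/4·E_0 + (1/2)²·V_0 = 3/4;  E_1 = 3/2
V_2 = 1/4·E_1 + (1/2)²·V_1 = 9/16;  E_2 = 3/4
V_3 = 1/4·E_2 + (1/2)²·V_2 = 21/64;  E_3 = 3/8
V_4 = 1/4·E_3 + (1/2)²·V_3 = 45/256;  E_4 = 3/16
V_5 = 1/4·E_4 + (1/2)²·V_4 = 93/1024;  E_5 = 3/32
V_6 = 1/4·E_5 + (1/2)²·V_5 = 189/4096;  E_6 = 3/64


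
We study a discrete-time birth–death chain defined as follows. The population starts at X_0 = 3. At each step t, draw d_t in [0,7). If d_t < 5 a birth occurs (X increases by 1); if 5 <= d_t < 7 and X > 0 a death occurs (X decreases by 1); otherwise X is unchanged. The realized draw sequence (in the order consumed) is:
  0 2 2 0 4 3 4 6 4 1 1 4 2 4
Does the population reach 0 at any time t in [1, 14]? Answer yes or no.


t=0: X=3, d=0 → birth, X_1=4
t=1: X=4, d=2 → birth, X_2=5
t=2: X=5, d=2 → birth, X_3=6
t=3: X=6, d=0 → birth, X_4=7
t=4: X=7, d=4 → birth, X_5=8
t=5: X=8, d=3 → birth, X_6=9
t=6: X=9, d=4 → birth, X_7=10
t=7: X=10, d=6 → death, X_8=9
t=8: X=9, d=4 → birth, X_9=10
t=9: X=10, d=1 → birth, X_10=11
t=10: X=11, d=1 → birth, X_11=12
t=11: X=12, d=4 → birth, X_12=13
t=12: X=13, d=2 → birth, X_13=14
t=13: X=14, d=4 → birth, X_14=15

no


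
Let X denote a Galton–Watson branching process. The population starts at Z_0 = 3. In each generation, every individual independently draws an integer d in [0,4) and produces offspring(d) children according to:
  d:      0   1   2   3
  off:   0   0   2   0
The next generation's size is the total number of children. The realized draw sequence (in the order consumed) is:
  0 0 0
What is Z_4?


0

gen 0: Z_0=3, draws=[0, 0, 0], offspring=[0, 0, 0], Z_1=0
gen 1: Z_1=0, draws=[], offspring=[], Z_2=0
gen 2: Z_2=0, draws=[], offspring=[], Z_3=0
gen 3: Z_3=0, draws=[], offspring=[], Z_4=0


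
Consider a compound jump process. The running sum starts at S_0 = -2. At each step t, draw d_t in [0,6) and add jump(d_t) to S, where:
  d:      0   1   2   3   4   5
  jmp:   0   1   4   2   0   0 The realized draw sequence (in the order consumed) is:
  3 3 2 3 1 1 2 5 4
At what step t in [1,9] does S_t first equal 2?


2

t=0: S=-2, d=3, jump=2, S_1=0
t=1: S=0, d=3, jump=2, S_2=2
t=2: S=2, d=2, jump=4, S_3=6
t=3: S=6, d=3, jump=2, S_4=8
t=4: S=8, d=1, jump=1, S_5=9
t=5: S=9, d=1, jump=1, S_6=10
t=6: S=10, d=2, jump=4, S_7=14
t=7: S=14, d=5, jump=0, S_8=14
t=8: S=14, d=4, jump=0, S_9=14


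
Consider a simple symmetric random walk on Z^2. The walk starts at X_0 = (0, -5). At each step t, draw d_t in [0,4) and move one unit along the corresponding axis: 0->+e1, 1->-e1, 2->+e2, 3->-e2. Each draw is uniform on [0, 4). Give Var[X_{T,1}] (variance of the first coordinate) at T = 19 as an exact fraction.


Outcome values over d=0..3: [1, -1, 0, 0]
Σy = 0, Σy² = 2, M = 4
μ = 0/4 = 0,  σ² = 2/4 − (0)² = 1/2
Independent increments: Var[X_19] = 19·σ² = 19·(1/2) = 19/2

19/2


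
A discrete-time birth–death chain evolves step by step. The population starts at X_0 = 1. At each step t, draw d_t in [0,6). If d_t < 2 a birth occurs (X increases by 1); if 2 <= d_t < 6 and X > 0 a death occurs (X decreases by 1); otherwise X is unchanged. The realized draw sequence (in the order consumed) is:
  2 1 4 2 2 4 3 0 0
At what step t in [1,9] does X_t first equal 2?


t=0: X=1, d=2 → death, X_1=0
t=1: X=0, d=1 → birth, X_2=1
t=2: X=1, d=4 → death, X_3=0
t=3: X=0, d=2 → hold, X_4=0
t=4: X=0, d=2 → hold, X_5=0
t=5: X=0, d=4 → hold, X_6=0
t=6: X=0, d=3 → hold, X_7=0
t=7: X=0, d=0 → birth, X_8=1
t=8: X=1, d=0 → birth, X_9=2

9


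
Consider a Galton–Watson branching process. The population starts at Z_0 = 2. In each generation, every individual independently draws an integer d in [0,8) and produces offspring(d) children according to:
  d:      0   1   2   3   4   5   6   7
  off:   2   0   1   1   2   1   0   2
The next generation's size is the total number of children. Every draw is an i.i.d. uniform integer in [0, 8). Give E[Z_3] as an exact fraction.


729/256

Outcome values over d=0..7: [2, 0, 1, 1, 2, 1, 0, 2]
Σy = 9, Σy² = 15, M = 8
μ = 9/8 = 9/8,  σ² = 15/8 − (9/8)² = 39/64
E[Z_0] = 2
E[Z_1] = 9/8·E[Z_0] = 9/4
E[Z_2] = 9/8·E[Z_1] = 81/32
E[Z_3] = 9/8·E[Z_2] = 729/256


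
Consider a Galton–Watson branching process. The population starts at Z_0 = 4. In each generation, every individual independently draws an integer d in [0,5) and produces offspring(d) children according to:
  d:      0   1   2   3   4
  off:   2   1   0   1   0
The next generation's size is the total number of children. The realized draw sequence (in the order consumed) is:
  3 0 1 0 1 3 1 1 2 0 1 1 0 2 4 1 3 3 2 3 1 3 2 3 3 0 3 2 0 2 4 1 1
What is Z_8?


gen 0: Z_0=4, draws=[3, 0, 1, 0], offspring=[1, 2, 1, 2], Z_1=6
gen 1: Z_1=6, draws=[1, 3, 1, 1, 2, 0], offspring=[1, 1, 1, 1, 0, 2], Z_2=6
gen 2: Z_2=6, draws=[1, 1, 0, 2, 4, 1], offspring=[1, 1, 2, 0, 0, 1], Z_3=5
gen 3: Z_3=5, draws=[3, 3, 2, 3, 1], offspring=[1, 1, 0, 1, 1], Z_4=4
gen 4: Z_4=4, draws=[3, 2, 3, 3], offspring=[1, 0, 1, 1], Z_5=3
gen 5: Z_5=3, draws=[0, 3, 2], offspring=[2, 1, 0], Z_6=3
gen 6: Z_6=3, draws=[0, 2, 4], offspring=[2, 0, 0], Z_7=2
gen 7: Z_7=2, draws=[1, 1], offspring=[1, 1], Z_8=2

2


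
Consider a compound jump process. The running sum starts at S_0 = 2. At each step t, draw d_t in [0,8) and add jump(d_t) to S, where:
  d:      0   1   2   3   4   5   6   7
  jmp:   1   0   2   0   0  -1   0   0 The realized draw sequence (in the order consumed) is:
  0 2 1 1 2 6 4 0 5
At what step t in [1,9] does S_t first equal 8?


8

t=0: S=2, d=0, jump=1, S_1=3
t=1: S=3, d=2, jump=2, S_2=5
t=2: S=5, d=1, jump=0, S_3=5
t=3: S=5, d=1, jump=0, S_4=5
t=4: S=5, d=2, jump=2, S_5=7
t=5: S=7, d=6, jump=0, S_6=7
t=6: S=7, d=4, jump=0, S_7=7
t=7: S=7, d=0, jump=1, S_8=8
t=8: S=8, d=5, jump=-1, S_9=7


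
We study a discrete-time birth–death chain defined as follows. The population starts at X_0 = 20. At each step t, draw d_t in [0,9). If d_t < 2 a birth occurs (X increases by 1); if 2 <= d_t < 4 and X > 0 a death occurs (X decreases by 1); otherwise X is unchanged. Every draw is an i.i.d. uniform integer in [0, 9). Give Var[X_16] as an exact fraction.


X can drop by at most 1 per step and X_0 = 20 > T = 16, so X_t >= 20 − t >= 4 > 0 for every t <= 16: the floor at 0 (the 'and X > 0' condition) never binds. Hence X_16 = X_0 + Σ_{t<16} Y_t with i.i.d. increments Y_t = y(d_t) ∈ {+1, −1, 0}.
Outcome values over d=0..8: [1, 1, -1, -1, 0, 0, 0, 0, 0]
Σy = 0, Σy² = 4, M = 9
μ = 0/9 = 0,  σ² = 4/9 − (0)² = 4/9
Independent increments: Var[X_16] = 16·σ² = 16·(4/9) = 64/9

64/9


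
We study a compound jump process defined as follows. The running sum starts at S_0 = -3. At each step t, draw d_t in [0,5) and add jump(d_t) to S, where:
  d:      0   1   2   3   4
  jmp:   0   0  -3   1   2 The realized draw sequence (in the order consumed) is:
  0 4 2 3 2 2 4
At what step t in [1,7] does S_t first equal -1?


t=0: S=-3, d=0, jump=0, S_1=-3
t=1: S=-3, d=4, jump=2, S_2=-1
t=2: S=-1, d=2, jump=-3, S_3=-4
t=3: S=-4, d=3, jump=1, S_4=-3
t=4: S=-3, d=2, jump=-3, S_5=-6
t=5: S=-6, d=2, jump=-3, S_6=-9
t=6: S=-9, d=4, jump=2, S_7=-7

2


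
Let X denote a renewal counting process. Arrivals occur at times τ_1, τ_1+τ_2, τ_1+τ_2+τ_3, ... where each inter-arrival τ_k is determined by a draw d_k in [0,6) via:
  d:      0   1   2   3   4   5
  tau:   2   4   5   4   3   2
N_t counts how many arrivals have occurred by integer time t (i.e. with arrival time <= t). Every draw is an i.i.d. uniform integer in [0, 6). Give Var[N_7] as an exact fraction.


Inter-arrival values over d=0..5: [2, 4, 5, 4, 3, 2]
Each d has probability 1/6, so the pmf of τ is: f(2) = 1/3, f(3) = 1/6, f(4) = 1/3, f(5) = 1/6
Let p_n(j) = P(N_n = j), with p_0 = [1]. Condition on τ_1: p_n(0) = P(τ > n), and for j >= 1, p_n(j) = Σ_{k<=n} f(k)·p_{n−k}(j−1)
p_1 = [1]  (j = 0)
p_2 = [2/3, 1/3]  (j = 0..1)
p_3 = [1/2, 1/2]  (j = 0..1)
p_4 = [1/6, 13/18, 1/9]  (j = 0..2)
p_5 = [0, 7/9, 2/9]  (j = 0..2)
p_6 = [0, 19/36, 47/108, 1/27]  (j = 0..3)
p_7 = [0, 11/36, 65/108, 5/54]  (j = 0..3)
E[N_7] = Σ j·p_7(j) = 193/108;  E[N_7²] = Σ j²·p_7(j) = 383/108
Var[N_7] = 383/108 − (193/108)² = 4115/11664

4115/11664


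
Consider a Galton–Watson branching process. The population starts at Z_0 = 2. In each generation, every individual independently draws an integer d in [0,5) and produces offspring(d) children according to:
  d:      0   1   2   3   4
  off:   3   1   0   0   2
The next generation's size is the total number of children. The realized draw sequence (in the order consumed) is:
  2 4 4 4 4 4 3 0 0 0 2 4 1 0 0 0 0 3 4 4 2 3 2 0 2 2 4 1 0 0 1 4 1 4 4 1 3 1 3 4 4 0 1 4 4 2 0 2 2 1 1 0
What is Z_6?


30

gen 0: Z_0=2, draws=[2, 4], offspring=[0, 2], Z_1=2
gen 1: Z_1=2, draws=[4, 4], offspring=[2, 2], Z_2=4
gen 2: Z_2=4, draws=[4, 4, 3, 0], offspring=[2, 2, 0, 3], Z_3=7
gen 3: Z_3=7, draws=[0, 0, 2, 4, 1, 0, 0], offspring=[3, 3, 0, 2, 1, 3, 3], Z_4=15
gen 4: Z_4=15, draws=[0, 0, 3, 4, 4, 2, 3, 2, 0, 2, 2, 4, 1, 0, 0], offspring=[3, 3, 0, 2, 2, 0, 0, 0, 3, 0, 0, 2, 1, 3, 3], Z_5=22
gen 5: Z_5=22, draws=[1, 4, 1, 4, 4, 1, 3, 1, 3, 4, 4, 0, 1, 4, 4, 2, 0, 2, 2, 1, 1, 0], offspring=[1, 2, 1, 2, 2, 1, 0, 1, 0, 2, 2, 3, 1, 2, 2, 0, 3, 0, 0, 1, 1, 3], Z_6=30
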